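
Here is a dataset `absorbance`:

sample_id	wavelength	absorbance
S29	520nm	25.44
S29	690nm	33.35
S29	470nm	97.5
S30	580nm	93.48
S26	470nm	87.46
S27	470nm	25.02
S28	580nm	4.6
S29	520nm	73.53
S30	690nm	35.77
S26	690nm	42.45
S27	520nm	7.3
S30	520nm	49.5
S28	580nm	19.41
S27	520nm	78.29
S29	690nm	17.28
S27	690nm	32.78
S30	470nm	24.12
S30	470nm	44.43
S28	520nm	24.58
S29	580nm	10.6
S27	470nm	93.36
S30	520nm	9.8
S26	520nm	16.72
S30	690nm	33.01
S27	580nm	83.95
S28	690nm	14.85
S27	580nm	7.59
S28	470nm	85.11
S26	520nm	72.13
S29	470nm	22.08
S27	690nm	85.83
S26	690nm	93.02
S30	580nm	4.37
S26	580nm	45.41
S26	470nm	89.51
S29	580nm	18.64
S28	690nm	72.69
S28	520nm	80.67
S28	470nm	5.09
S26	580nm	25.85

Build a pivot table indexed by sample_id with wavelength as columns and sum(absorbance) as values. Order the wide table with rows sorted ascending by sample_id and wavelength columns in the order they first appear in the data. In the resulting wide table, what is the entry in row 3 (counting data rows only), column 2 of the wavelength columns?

With rows sorted ascending by sample_id, row 3 is sample_id=S28. wavelength columns in first-appearance order: 520nm, 690nm, 470nm, 580nm; column 2 is 690nm.
Long rows with sample_id=S28, wavelength=690nm: 14.85 + 72.69 = 87.54.

87.54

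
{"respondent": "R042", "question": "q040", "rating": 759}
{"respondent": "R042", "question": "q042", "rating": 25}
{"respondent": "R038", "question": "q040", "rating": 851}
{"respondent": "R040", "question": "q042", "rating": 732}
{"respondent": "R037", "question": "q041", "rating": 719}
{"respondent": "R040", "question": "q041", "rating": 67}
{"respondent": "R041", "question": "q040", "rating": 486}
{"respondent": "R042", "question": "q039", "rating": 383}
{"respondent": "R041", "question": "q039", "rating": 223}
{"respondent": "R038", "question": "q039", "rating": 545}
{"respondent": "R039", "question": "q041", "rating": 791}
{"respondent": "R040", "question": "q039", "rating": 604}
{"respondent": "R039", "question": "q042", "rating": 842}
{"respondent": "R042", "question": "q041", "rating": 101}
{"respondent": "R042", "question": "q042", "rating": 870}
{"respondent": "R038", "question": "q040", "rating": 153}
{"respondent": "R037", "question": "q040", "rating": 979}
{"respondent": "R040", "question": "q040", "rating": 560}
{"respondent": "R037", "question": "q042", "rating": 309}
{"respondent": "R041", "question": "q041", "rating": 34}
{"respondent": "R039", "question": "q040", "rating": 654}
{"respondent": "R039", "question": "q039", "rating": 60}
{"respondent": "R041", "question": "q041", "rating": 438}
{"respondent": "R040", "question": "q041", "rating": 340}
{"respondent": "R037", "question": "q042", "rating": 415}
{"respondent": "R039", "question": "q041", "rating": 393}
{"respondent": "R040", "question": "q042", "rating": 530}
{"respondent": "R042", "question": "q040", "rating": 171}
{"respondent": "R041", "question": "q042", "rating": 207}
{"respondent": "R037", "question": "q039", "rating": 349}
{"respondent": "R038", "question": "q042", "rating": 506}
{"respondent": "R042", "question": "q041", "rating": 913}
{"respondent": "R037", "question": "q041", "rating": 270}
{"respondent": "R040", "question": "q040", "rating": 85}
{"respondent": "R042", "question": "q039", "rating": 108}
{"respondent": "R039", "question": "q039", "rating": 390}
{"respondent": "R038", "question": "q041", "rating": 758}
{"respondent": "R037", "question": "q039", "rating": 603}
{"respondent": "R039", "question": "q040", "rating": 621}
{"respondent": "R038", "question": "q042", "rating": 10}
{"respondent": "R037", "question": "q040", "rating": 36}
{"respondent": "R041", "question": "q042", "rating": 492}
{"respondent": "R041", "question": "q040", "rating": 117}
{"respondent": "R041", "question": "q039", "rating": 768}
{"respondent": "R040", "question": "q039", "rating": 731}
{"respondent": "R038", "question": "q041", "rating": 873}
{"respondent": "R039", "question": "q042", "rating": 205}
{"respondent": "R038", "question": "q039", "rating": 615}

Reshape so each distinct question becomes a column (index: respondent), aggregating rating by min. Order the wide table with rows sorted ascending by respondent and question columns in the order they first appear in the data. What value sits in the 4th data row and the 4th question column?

604

With rows sorted ascending by respondent, row 4 is respondent=R040. question columns in first-appearance order: q040, q042, q041, q039; column 4 is q039.
Long rows with respondent=R040, question=q039: min(604, 731) = 604.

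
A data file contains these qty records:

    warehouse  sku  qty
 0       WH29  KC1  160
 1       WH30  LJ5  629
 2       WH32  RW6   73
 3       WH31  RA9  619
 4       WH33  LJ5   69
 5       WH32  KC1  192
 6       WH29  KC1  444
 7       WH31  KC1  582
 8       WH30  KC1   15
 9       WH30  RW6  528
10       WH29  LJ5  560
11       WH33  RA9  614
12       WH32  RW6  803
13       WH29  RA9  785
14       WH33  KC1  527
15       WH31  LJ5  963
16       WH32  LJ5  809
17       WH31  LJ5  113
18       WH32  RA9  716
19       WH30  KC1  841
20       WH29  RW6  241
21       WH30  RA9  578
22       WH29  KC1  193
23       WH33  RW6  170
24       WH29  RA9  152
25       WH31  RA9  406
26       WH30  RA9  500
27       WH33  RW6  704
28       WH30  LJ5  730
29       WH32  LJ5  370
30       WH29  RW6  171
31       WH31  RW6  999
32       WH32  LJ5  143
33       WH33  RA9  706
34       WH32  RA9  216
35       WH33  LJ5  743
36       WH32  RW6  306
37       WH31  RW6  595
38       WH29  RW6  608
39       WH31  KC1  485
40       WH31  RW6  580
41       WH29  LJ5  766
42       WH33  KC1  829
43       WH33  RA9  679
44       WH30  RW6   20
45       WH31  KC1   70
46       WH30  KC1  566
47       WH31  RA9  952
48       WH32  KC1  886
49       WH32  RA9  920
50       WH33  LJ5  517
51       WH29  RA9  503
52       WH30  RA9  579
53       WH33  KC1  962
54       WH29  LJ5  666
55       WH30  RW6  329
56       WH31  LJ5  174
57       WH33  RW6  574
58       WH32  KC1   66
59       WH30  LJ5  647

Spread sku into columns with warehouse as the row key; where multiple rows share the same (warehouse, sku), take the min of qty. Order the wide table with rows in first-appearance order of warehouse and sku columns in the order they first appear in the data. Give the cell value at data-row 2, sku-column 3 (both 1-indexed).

20

With rows in first-appearance order of warehouse, row 2 is warehouse=WH30. sku columns in first-appearance order: KC1, LJ5, RW6, RA9; column 3 is RW6.
Long rows with warehouse=WH30, sku=RW6: min(528, 20, 329) = 20.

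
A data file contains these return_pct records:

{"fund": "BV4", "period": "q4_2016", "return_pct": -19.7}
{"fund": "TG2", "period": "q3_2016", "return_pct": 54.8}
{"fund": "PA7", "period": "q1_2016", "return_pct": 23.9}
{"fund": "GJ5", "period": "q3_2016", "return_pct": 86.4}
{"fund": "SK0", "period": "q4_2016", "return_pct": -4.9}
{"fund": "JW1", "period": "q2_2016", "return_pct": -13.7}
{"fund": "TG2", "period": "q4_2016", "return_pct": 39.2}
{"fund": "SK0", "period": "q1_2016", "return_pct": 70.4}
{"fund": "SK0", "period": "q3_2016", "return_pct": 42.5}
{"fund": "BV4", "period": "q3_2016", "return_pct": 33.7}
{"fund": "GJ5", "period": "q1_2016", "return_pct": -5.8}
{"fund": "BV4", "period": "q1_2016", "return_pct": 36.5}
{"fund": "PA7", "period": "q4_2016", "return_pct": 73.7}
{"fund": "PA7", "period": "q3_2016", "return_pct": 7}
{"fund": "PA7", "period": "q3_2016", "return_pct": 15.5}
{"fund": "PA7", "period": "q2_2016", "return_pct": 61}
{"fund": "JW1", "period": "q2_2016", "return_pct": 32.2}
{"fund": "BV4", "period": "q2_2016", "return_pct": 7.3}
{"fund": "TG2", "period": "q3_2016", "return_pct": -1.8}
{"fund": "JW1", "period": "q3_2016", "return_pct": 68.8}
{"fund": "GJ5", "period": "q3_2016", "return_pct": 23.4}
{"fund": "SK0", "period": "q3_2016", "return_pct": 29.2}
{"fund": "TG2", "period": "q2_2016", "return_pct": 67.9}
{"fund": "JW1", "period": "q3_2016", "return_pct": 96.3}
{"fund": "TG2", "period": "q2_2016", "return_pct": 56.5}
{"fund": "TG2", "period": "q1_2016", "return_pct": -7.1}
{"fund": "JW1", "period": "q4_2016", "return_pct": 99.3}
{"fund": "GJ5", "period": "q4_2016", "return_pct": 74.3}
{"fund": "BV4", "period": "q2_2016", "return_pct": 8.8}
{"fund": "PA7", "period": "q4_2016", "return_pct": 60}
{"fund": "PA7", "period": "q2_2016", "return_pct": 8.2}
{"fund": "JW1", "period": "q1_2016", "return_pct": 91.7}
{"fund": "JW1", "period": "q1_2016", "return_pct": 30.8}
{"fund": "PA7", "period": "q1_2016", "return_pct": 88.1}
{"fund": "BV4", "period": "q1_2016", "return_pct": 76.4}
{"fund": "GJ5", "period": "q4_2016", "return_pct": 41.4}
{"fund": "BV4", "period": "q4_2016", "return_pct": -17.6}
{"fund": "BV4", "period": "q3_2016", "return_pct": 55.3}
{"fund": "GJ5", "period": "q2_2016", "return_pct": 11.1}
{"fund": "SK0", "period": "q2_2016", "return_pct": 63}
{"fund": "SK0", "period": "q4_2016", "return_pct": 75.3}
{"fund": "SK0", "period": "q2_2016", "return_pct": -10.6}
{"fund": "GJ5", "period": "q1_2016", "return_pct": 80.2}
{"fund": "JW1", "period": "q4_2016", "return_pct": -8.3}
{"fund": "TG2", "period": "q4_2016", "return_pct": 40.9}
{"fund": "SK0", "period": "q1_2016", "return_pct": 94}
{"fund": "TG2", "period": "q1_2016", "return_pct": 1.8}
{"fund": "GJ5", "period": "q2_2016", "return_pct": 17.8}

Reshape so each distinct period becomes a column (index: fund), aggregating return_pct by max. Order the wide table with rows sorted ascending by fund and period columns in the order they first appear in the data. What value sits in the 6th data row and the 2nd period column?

54.8

With rows sorted ascending by fund, row 6 is fund=TG2. period columns in first-appearance order: q4_2016, q3_2016, q1_2016, q2_2016; column 2 is q3_2016.
Long rows with fund=TG2, period=q3_2016: max(54.8, -1.8) = 54.8.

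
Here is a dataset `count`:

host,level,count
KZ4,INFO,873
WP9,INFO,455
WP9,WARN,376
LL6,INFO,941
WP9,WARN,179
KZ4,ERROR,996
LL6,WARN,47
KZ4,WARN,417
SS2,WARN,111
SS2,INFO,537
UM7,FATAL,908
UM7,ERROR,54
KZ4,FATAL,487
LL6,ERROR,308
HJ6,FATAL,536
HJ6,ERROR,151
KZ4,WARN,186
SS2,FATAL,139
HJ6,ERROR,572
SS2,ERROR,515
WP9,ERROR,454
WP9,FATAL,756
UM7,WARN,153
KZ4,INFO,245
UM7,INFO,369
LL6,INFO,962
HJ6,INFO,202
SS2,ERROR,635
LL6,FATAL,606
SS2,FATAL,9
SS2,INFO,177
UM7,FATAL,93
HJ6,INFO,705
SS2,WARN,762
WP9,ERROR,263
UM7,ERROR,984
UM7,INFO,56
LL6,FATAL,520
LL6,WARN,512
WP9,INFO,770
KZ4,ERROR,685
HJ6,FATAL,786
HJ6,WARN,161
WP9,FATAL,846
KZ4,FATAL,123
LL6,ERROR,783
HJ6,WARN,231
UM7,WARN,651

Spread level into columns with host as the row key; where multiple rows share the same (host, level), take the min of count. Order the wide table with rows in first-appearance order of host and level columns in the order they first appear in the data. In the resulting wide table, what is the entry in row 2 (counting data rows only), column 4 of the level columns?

756

With rows in first-appearance order of host, row 2 is host=WP9. level columns in first-appearance order: INFO, WARN, ERROR, FATAL; column 4 is FATAL.
Long rows with host=WP9, level=FATAL: min(756, 846) = 756.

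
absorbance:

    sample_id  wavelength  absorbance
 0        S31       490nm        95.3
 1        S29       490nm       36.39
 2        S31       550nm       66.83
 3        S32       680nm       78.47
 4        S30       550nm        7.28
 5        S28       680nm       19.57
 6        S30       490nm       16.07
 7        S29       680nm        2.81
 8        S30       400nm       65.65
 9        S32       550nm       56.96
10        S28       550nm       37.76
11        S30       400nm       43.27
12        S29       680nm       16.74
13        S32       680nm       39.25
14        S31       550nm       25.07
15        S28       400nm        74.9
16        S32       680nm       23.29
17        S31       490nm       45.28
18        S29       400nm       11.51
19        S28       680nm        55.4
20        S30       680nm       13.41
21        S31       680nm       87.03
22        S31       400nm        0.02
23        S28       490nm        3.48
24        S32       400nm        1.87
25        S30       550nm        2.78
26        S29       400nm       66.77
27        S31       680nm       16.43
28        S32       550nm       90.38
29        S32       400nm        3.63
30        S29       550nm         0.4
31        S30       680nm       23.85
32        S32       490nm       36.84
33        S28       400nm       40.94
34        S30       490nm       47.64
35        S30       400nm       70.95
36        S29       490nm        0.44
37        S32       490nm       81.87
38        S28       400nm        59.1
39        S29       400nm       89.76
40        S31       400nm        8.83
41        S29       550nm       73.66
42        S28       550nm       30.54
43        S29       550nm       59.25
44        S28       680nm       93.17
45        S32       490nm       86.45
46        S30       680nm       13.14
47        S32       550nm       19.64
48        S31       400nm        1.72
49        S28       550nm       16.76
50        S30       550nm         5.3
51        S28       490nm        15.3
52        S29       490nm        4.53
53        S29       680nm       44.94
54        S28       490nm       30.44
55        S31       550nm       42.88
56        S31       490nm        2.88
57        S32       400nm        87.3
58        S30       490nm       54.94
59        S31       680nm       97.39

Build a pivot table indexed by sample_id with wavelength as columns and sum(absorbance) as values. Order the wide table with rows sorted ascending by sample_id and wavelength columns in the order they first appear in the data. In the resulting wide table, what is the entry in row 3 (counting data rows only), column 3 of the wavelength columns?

With rows sorted ascending by sample_id, row 3 is sample_id=S30. wavelength columns in first-appearance order: 490nm, 550nm, 680nm, 400nm; column 3 is 680nm.
Long rows with sample_id=S30, wavelength=680nm: 13.41 + 23.85 + 13.14 = 50.40.

50.40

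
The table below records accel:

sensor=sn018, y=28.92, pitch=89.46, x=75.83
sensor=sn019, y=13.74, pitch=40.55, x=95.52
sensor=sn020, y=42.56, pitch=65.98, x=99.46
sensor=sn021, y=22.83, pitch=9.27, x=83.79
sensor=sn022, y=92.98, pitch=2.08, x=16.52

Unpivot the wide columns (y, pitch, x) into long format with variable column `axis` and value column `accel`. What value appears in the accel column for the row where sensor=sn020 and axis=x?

Unpivoting turns each (sensor, wide-column) pair into one long row.
The wide cell at row sn020, column x holds 99.46, so the long row (sn020, x) has accel=99.46.

99.46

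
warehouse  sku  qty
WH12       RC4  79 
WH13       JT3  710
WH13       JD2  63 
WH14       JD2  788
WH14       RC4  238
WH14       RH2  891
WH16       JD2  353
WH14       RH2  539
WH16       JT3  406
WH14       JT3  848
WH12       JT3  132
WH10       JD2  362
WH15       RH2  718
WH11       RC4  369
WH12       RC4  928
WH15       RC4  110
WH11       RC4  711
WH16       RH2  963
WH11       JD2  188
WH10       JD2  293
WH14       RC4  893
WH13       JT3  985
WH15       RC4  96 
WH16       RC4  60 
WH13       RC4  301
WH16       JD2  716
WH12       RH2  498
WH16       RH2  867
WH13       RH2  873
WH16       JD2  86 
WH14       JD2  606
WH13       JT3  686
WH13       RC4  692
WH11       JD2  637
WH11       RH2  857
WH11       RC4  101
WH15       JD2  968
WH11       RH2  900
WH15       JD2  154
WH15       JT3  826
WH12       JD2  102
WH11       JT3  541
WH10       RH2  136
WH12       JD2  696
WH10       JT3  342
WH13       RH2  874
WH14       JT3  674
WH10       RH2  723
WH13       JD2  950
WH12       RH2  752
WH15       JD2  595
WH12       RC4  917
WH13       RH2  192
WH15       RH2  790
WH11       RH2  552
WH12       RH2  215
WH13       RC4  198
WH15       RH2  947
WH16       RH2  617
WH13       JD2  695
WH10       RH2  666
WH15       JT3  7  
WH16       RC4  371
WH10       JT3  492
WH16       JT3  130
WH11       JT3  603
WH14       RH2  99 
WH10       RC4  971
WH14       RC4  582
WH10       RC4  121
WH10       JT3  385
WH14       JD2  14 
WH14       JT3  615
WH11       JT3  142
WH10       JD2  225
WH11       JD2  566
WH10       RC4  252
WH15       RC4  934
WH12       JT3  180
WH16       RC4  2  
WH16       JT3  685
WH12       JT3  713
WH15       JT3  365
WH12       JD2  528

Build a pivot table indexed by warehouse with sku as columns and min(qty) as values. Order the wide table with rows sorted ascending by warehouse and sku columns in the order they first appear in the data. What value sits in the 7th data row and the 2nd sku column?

130

With rows sorted ascending by warehouse, row 7 is warehouse=WH16. sku columns in first-appearance order: RC4, JT3, JD2, RH2; column 2 is JT3.
Long rows with warehouse=WH16, sku=JT3: min(406, 130, 685) = 130.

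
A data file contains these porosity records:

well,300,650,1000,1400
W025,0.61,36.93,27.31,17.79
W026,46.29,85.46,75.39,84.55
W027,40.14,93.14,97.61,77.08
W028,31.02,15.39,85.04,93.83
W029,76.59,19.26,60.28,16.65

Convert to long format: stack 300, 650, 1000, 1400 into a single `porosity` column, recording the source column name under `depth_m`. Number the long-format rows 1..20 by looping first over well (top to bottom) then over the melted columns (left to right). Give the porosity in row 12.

77.08

20 rows total (5 × 4). Row 12: index ⌊(12-1)/4⌋ = 2 into well → W027; (12-1) mod 4 = 3 into the melted columns → 1400.
So row 12 is (W027, 1400, 77.08); porosity = 77.08.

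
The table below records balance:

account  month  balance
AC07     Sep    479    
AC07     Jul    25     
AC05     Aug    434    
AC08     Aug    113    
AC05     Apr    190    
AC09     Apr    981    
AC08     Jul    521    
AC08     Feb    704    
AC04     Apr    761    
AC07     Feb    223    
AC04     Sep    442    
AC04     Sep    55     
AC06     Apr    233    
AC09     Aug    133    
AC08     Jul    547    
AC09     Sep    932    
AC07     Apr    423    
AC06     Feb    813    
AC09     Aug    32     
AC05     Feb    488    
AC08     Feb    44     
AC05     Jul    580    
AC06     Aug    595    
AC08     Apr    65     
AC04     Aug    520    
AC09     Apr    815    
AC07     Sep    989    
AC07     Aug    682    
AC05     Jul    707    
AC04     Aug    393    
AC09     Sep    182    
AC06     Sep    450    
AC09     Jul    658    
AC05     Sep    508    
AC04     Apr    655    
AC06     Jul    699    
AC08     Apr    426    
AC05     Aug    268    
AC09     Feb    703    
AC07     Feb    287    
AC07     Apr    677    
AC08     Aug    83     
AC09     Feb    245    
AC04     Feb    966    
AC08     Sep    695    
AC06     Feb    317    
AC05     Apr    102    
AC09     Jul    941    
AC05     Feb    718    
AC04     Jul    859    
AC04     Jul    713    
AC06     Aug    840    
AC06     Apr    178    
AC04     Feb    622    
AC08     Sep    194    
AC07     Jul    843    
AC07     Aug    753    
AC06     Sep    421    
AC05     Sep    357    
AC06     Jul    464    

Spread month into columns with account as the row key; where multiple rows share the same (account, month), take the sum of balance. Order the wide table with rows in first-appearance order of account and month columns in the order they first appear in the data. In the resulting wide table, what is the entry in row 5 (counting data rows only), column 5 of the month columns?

1588

With rows in first-appearance order of account, row 5 is account=AC04. month columns in first-appearance order: Sep, Jul, Aug, Apr, Feb; column 5 is Feb.
Long rows with account=AC04, month=Feb: 966 + 622 = 1588.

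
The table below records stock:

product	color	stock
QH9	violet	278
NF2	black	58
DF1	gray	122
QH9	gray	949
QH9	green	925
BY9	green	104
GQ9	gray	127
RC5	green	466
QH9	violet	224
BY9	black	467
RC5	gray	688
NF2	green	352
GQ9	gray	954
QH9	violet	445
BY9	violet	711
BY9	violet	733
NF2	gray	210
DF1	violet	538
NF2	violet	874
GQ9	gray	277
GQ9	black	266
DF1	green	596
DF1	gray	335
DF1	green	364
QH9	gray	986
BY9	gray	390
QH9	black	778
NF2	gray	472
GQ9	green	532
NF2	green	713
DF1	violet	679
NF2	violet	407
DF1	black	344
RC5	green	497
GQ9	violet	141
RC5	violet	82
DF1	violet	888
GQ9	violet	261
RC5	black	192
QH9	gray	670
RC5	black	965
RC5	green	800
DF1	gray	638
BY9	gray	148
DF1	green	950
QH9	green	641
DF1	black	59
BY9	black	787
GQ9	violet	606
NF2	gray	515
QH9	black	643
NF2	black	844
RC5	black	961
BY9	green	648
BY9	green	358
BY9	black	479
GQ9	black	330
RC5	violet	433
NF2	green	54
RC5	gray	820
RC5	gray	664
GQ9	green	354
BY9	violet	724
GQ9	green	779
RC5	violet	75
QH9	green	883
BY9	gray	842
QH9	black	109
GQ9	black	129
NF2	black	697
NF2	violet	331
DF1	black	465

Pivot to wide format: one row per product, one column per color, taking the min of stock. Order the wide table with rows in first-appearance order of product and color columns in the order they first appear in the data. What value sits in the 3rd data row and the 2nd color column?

59

With rows in first-appearance order of product, row 3 is product=DF1. color columns in first-appearance order: violet, black, gray, green; column 2 is black.
Long rows with product=DF1, color=black: min(344, 59, 465) = 59.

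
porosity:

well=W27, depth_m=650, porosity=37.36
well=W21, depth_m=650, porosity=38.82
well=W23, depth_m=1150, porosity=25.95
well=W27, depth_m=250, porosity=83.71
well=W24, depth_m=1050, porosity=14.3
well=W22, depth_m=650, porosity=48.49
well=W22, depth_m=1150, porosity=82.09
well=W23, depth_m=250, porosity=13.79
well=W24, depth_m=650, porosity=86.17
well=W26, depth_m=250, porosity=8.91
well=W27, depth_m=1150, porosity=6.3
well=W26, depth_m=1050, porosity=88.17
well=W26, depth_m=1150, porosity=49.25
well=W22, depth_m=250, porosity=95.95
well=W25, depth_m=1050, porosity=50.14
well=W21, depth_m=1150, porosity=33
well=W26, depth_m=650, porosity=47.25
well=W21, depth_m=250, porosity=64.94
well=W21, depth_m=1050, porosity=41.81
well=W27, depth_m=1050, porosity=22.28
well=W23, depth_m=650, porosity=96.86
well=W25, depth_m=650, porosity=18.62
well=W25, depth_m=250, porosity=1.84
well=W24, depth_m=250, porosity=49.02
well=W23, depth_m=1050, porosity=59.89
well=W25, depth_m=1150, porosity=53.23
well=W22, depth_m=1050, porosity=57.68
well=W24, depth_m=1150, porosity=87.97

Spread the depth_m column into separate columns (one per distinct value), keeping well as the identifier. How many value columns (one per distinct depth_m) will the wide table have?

4

4 distinct depth_m values: 250, 650, 1050, 1150.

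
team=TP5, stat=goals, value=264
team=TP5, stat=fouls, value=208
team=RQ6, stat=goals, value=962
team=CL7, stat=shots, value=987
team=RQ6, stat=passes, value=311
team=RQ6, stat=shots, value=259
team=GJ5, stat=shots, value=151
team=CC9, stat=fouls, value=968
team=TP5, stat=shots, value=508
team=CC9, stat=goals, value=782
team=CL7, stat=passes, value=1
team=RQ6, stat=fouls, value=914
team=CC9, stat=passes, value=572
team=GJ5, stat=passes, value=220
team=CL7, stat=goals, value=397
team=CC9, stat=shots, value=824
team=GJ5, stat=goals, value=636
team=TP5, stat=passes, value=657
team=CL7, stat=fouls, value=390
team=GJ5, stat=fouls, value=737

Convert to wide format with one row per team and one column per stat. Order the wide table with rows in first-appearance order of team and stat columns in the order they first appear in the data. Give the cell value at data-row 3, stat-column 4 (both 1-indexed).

With rows in first-appearance order of team, row 3 is team=CL7. stat columns in first-appearance order: goals, fouls, shots, passes; column 4 is passes.
Long rows with team=CL7, stat=passes: value = 1.

1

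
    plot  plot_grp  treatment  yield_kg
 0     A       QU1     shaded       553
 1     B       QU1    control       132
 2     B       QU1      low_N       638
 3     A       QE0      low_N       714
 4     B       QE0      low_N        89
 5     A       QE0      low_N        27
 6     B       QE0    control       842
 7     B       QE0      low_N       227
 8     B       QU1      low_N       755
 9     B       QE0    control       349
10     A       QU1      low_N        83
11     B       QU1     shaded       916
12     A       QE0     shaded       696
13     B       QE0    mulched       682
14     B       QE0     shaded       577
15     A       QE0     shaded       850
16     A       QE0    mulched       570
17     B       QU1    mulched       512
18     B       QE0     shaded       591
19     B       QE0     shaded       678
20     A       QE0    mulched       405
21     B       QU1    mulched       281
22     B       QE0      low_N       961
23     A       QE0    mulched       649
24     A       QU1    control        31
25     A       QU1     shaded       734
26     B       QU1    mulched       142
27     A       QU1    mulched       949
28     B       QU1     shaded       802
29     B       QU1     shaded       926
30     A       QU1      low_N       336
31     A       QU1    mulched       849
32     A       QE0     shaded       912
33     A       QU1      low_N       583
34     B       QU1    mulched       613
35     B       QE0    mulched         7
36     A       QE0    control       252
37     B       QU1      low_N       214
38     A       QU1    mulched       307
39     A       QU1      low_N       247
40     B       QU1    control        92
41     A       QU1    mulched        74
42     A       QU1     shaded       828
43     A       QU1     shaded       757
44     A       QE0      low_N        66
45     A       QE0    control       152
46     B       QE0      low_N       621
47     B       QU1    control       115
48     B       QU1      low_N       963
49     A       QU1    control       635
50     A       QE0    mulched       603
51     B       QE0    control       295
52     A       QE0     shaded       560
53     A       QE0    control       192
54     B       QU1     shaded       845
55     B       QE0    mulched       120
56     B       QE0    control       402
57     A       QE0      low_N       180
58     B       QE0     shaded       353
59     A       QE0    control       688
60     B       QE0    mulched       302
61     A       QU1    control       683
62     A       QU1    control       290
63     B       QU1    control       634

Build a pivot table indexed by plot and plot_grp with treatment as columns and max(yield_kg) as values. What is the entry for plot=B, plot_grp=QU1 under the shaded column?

926

Rows with plot=B, plot_grp=QU1 and treatment=shaded: yield_kg values are 916, 802, 926, 845.
max(916, 802, 926, 845) = 926.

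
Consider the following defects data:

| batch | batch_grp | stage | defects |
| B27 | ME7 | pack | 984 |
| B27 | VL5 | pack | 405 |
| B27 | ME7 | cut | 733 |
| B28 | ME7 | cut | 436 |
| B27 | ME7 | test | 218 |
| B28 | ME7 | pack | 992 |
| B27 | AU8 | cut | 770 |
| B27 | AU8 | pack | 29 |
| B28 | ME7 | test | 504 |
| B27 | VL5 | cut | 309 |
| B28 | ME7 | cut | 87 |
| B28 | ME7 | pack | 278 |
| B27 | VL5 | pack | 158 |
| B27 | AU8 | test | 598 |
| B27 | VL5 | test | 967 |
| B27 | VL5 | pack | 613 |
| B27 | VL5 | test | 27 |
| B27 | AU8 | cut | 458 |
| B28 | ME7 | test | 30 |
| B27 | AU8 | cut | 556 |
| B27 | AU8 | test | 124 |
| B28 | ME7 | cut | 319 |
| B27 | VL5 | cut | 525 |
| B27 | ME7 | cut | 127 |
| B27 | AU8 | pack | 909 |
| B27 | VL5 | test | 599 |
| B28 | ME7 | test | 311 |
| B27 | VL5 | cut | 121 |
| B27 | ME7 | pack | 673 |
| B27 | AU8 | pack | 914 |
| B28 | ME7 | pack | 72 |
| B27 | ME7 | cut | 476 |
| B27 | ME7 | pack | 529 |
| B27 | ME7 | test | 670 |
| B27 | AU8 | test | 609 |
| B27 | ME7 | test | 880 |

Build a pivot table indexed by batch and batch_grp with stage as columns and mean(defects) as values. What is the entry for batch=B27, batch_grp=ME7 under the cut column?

445.33

Rows with batch=B27, batch_grp=ME7 and stage=cut: defects values are 733, 127, 476.
(733 + 127 + 476) / 3 = 445.33.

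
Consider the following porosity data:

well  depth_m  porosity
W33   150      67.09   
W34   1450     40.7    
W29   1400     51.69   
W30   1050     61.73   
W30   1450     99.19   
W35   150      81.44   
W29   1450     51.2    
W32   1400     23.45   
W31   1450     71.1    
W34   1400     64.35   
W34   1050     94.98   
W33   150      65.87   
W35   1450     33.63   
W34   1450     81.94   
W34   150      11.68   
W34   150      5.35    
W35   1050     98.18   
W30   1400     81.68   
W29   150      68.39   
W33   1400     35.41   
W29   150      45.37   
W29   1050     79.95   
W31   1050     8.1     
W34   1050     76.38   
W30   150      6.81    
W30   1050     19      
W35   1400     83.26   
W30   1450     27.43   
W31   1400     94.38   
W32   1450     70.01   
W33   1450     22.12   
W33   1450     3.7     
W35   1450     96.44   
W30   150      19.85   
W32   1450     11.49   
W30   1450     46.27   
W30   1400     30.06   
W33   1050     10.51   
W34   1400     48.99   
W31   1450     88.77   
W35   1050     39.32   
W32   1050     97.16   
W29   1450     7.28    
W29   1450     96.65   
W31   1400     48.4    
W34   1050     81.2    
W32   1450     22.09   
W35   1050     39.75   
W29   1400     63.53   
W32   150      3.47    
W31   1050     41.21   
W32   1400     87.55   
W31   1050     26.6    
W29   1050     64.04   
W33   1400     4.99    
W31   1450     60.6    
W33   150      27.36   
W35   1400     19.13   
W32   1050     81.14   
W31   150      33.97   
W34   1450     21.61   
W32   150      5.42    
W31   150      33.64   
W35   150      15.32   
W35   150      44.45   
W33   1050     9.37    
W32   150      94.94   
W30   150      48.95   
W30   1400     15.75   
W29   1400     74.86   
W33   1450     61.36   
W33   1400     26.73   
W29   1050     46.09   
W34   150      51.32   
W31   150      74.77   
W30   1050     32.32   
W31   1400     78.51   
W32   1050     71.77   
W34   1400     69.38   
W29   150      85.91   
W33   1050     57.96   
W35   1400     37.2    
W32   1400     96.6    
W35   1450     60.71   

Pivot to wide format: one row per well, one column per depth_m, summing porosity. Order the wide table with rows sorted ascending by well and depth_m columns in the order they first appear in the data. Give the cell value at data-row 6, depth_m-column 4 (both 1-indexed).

With rows sorted ascending by well, row 6 is well=W34. depth_m columns in first-appearance order: 150, 1450, 1400, 1050; column 4 is 1050.
Long rows with well=W34, depth_m=1050: 94.98 + 76.38 + 81.2 = 252.56.

252.56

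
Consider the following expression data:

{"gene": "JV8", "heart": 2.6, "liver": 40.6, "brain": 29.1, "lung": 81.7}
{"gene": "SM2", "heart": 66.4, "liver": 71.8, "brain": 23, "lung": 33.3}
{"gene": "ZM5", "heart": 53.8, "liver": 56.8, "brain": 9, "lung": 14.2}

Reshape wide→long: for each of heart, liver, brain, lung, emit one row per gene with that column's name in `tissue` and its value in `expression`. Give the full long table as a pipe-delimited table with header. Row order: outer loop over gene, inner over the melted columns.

Each (gene, column) pair becomes one row: 3 × 4 = 12 rows.
For example, (JV8, heart) → expression=2.6.

| gene | tissue | expression |
| JV8 | heart | 2.6 |
| JV8 | liver | 40.6 |
| JV8 | brain | 29.1 |
| JV8 | lung | 81.7 |
| SM2 | heart | 66.4 |
| SM2 | liver | 71.8 |
| SM2 | brain | 23 |
| SM2 | lung | 33.3 |
| ZM5 | heart | 53.8 |
| ZM5 | liver | 56.8 |
| ZM5 | brain | 9 |
| ZM5 | lung | 14.2 |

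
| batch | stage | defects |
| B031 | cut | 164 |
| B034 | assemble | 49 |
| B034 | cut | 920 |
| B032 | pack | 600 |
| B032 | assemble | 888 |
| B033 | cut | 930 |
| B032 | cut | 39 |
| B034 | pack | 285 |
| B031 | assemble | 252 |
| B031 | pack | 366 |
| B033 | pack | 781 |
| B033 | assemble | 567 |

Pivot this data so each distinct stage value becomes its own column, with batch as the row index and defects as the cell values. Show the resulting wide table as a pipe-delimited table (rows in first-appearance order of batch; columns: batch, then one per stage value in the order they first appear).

Columns: batch plus the 3 distinct stage values (cut, assemble, pack).
For example, row B031 column cut takes defects=164 from the long row (B031, cut).

| batch | cut | assemble | pack |
| B031 | 164 | 252 | 366 |
| B034 | 920 | 49 | 285 |
| B032 | 39 | 888 | 600 |
| B033 | 930 | 567 | 781 |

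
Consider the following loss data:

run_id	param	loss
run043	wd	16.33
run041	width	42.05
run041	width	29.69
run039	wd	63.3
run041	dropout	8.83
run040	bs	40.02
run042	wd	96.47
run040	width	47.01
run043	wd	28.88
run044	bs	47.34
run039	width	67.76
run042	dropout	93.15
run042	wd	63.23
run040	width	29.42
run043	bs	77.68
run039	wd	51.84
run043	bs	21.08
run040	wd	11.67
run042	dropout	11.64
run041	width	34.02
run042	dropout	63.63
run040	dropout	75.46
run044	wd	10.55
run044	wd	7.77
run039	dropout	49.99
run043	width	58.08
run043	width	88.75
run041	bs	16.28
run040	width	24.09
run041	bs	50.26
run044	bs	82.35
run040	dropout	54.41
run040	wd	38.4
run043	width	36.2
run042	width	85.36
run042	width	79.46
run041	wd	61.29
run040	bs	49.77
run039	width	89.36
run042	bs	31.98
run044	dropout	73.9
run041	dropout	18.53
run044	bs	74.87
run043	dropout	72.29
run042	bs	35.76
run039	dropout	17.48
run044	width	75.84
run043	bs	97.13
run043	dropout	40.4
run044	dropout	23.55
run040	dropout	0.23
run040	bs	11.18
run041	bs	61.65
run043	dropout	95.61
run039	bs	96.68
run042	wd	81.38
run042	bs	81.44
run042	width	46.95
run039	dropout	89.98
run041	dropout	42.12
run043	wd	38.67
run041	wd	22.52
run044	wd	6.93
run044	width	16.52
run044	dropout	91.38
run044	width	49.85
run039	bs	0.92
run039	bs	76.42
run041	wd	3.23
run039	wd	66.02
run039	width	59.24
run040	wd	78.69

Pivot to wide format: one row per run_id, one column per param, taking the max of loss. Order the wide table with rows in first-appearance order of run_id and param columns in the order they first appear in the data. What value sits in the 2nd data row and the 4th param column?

With rows in first-appearance order of run_id, row 2 is run_id=run041. param columns in first-appearance order: wd, width, dropout, bs; column 4 is bs.
Long rows with run_id=run041, param=bs: max(16.28, 50.26, 61.65) = 61.65.

61.65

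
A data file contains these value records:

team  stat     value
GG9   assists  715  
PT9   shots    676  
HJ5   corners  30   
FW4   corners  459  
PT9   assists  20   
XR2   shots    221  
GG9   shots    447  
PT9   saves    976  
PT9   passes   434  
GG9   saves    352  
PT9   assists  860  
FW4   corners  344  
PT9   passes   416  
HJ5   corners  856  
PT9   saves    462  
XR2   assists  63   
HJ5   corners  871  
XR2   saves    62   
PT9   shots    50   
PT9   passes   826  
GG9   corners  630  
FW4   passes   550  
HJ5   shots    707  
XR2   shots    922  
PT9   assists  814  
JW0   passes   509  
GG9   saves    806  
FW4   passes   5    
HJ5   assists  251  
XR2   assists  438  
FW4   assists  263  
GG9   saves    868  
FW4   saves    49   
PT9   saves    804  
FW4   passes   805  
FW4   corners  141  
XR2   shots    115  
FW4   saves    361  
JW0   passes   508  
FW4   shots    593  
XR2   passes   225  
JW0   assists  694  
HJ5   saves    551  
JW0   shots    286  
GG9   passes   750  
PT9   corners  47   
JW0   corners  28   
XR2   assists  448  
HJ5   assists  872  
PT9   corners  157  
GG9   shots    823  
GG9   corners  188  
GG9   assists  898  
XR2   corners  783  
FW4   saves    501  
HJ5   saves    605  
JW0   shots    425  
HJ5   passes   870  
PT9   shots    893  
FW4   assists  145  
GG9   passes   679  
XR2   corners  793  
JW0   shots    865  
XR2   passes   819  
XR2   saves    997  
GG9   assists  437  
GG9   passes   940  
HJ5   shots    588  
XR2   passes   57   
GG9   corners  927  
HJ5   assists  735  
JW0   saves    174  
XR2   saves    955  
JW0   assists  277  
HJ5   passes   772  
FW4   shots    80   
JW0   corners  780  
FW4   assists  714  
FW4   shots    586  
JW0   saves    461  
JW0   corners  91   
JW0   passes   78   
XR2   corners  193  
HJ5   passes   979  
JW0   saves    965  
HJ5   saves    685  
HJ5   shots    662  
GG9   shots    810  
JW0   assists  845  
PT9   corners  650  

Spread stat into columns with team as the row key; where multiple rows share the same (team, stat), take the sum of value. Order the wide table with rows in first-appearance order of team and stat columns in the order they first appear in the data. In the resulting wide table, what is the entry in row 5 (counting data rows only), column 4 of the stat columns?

With rows in first-appearance order of team, row 5 is team=XR2. stat columns in first-appearance order: assists, shots, corners, saves, passes; column 4 is saves.
Long rows with team=XR2, stat=saves: 62 + 997 + 955 = 2014.

2014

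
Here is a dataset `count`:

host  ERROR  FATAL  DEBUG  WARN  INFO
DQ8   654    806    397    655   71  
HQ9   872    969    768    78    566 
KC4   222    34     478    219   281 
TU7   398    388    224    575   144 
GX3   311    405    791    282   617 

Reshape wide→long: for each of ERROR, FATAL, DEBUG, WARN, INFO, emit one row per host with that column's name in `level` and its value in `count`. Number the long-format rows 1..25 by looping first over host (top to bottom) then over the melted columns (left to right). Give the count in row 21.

311

25 rows total (5 × 5). Row 21: index ⌊(21-1)/5⌋ = 4 into host → GX3; (21-1) mod 5 = 0 into the melted columns → ERROR.
So row 21 is (GX3, ERROR, 311); count = 311.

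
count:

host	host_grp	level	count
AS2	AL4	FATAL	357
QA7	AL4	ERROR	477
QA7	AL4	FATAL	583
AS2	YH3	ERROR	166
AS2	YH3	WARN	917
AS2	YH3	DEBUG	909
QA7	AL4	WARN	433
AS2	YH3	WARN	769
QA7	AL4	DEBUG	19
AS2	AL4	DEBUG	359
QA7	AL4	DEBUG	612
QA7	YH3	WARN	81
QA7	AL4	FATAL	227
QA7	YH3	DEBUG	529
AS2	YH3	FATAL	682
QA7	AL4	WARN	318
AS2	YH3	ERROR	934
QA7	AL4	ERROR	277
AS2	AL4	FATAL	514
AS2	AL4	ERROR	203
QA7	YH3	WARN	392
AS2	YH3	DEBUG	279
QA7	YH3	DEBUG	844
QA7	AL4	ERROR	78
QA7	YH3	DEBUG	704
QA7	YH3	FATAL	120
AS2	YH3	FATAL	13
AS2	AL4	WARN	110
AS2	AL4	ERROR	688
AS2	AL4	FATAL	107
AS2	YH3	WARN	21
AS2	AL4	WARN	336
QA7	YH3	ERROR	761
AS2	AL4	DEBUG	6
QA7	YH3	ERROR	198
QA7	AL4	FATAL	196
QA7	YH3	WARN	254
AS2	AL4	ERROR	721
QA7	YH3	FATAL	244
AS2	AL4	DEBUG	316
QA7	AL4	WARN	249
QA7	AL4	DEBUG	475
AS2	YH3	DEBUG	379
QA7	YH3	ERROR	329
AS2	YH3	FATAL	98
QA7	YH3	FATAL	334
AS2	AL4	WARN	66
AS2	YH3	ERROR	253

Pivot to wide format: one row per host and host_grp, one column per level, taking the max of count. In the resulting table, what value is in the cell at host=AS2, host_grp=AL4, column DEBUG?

359

Rows with host=AS2, host_grp=AL4 and level=DEBUG: count values are 359, 6, 316.
max(359, 6, 316) = 359.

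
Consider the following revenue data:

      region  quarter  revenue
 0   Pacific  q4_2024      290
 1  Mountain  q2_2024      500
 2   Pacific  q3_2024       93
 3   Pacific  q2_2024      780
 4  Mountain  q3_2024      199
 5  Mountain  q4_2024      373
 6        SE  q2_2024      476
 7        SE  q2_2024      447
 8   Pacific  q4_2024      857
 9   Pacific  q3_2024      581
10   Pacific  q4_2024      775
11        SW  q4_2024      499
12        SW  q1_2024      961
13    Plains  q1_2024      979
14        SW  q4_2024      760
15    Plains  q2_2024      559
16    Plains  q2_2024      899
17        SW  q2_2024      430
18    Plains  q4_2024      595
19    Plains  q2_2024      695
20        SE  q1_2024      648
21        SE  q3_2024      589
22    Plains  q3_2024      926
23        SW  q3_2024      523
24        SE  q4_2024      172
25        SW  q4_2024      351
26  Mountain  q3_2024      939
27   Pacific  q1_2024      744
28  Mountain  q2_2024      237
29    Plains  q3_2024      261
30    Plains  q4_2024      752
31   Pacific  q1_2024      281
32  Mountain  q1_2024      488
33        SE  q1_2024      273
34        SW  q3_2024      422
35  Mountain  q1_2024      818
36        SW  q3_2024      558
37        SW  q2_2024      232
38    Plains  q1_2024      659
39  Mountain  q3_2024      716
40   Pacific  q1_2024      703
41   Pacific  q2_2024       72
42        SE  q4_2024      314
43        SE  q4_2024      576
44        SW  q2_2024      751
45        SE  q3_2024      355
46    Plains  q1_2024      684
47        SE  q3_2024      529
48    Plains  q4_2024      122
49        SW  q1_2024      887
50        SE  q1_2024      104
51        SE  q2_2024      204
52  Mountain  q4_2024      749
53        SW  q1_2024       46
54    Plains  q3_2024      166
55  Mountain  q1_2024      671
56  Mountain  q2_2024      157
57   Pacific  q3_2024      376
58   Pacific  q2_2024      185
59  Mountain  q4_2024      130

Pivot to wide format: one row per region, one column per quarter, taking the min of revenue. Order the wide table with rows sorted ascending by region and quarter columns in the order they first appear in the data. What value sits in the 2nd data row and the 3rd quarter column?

With rows sorted ascending by region, row 2 is region=Pacific. quarter columns in first-appearance order: q4_2024, q2_2024, q3_2024, q1_2024; column 3 is q3_2024.
Long rows with region=Pacific, quarter=q3_2024: min(93, 581, 376) = 93.

93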